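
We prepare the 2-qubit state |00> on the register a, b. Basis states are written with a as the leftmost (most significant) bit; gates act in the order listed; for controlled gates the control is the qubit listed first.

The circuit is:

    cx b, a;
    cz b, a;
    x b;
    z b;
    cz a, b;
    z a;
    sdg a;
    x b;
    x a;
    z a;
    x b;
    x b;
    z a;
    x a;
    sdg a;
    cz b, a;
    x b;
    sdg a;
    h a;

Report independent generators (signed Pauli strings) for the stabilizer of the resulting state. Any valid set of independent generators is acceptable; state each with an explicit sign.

One valid set of independent stabilizer generators is +XI, -IZ (any independent generating set of the same group is equally correct). Key observation: gates 9-14 undo each other exactly, leaving only the rest of the circuit to track.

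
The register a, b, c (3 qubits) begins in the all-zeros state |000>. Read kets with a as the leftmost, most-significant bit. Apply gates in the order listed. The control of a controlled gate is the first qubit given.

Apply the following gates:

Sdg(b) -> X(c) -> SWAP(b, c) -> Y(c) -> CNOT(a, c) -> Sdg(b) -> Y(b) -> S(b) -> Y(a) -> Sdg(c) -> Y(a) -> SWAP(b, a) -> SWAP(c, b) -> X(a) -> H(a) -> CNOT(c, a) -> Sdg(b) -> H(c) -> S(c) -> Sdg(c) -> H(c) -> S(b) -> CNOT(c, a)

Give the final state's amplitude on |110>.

The final state's coefficient on |110> equals sqrt(2)/2.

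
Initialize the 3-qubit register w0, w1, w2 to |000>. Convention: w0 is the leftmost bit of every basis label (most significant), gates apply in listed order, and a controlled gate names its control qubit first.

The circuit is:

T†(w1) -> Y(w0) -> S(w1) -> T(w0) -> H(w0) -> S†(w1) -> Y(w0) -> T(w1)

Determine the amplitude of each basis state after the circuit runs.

The resulting statevector has amplitude -sqrt(2)*exp(I*pi/4)/2 on |000>, -sqrt(2)*exp(I*pi/4)/2 on |100>, and 0 on every other basis state.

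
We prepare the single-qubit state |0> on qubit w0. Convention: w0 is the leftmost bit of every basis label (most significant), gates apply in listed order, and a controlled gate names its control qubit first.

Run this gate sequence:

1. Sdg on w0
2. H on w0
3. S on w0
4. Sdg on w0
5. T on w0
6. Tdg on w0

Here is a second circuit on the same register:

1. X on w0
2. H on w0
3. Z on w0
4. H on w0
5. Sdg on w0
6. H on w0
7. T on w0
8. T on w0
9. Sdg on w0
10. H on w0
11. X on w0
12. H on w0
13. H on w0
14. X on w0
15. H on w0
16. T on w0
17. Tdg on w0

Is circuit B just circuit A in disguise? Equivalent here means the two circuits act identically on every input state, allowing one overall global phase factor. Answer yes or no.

Yes — the two circuits implement the same unitary up to a global phase.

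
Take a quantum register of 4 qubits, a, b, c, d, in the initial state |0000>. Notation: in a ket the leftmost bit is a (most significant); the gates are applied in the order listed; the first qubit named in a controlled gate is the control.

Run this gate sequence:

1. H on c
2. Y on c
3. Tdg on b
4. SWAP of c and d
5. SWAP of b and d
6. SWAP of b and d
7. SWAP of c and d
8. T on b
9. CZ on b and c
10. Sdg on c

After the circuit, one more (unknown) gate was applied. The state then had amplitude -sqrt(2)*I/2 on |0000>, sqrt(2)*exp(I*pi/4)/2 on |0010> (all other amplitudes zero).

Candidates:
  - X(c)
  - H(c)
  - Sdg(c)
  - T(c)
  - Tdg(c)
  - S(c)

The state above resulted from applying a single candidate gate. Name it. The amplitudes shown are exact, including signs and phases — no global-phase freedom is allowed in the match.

The unique candidate consistent with the amplitudes is T(c). Key observation: gates 3-8 undo each other exactly, leaving only the rest of the circuit to track.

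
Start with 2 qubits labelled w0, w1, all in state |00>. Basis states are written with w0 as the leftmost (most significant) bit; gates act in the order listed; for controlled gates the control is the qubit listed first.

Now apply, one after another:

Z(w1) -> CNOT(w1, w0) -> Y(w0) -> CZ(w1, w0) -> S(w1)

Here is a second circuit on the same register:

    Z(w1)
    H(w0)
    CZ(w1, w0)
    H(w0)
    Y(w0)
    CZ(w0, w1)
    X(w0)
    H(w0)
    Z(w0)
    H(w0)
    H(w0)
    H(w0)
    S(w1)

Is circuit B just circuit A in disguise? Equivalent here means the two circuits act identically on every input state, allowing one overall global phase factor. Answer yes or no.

Yes: on every input state the two circuits agree up to one overall phase factor.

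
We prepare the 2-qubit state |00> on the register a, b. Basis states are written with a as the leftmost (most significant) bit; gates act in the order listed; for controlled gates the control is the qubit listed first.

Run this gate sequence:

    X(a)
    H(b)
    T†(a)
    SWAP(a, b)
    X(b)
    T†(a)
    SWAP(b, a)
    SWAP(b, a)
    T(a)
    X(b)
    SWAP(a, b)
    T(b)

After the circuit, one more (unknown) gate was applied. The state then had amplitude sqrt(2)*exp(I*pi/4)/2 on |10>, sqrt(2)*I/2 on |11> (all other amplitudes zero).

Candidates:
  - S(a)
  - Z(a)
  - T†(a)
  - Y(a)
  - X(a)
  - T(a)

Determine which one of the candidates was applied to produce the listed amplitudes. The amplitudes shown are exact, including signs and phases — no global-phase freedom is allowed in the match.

The unique candidate consistent with the amplitudes is S(a). Key observation: the block from step 4 through step 11 cancels to the identity and can be dropped.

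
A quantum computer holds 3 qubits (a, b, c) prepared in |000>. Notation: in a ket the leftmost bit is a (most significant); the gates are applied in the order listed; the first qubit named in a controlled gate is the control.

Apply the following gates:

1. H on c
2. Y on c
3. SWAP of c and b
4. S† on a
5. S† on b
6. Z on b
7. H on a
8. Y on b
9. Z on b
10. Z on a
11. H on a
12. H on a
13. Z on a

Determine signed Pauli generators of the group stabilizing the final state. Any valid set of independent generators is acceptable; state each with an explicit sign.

One valid set of independent stabilizer generators is +XII, +IYI, +IIZ (any independent generating set of the same group is equally correct). Key observation: gates 10-13 undo each other exactly, leaving only the rest of the circuit to track.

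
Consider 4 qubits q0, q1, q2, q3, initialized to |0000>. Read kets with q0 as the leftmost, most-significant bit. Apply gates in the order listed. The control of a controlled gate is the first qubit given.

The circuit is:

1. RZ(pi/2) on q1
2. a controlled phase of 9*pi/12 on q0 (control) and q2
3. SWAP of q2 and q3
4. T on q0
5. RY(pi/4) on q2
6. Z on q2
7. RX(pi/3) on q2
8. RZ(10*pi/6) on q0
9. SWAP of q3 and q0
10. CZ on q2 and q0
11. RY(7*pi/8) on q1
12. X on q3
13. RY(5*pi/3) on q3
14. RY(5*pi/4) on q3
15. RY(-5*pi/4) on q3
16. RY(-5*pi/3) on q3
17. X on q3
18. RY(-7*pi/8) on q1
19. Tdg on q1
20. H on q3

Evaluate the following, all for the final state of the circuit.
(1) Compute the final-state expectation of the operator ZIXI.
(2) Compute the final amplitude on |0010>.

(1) The expectation value of ZIXI is -2*sqrt(1/2 - sqrt(2)/4)*sqrt(sqrt(2)/4 + 1/2)*sin(7*pi/16)**4 - 4*sqrt(1/2 - sqrt(2)/4)*sqrt(sqrt(2)/4 + 1/2)*sin(7*pi/16)**2*cos(7*pi/16)**2 - 2*sqrt(1/2 - sqrt(2)/4)*sqrt(sqrt(2)/4 + 1/2)*cos(7*pi/16)**4. Key observation: gates 11-18 undo each other exactly, leaving only the rest of the circuit to track.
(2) The final state's coefficient on |0010> equals -sqrt(6)*sqrt(1/2 - sqrt(2)/4)*exp(11*I*pi/12)*sin(7*pi/16)**2/4 - sqrt(6)*sqrt(1/2 - sqrt(2)/4)*exp(11*I*pi/12)*cos(7*pi/16)**2/4 - sqrt(2)*I*sqrt(sqrt(2)/4 + 1/2)*exp(11*I*pi/12)*cos(7*pi/16)**2/4 - sqrt(2)*I*sqrt(sqrt(2)/4 + 1/2)*exp(11*I*pi/12)*sin(7*pi/16)**2/4.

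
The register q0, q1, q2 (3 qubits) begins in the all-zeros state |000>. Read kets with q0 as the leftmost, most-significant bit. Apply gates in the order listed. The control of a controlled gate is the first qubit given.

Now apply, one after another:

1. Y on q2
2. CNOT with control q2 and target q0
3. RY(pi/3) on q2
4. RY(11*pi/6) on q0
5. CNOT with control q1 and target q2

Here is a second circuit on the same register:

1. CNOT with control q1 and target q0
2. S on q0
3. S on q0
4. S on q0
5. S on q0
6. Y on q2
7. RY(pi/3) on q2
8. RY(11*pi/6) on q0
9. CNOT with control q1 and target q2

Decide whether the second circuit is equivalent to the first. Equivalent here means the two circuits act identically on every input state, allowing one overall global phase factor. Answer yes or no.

No, they are not equivalent — no single phase factor reconciles the two unitaries.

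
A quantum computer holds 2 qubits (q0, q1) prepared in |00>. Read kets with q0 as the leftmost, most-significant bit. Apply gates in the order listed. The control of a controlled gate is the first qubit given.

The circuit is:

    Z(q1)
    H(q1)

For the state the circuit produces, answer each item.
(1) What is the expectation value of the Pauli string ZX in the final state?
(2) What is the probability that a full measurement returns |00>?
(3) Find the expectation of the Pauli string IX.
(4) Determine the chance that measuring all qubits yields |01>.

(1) In the final state, ZX has expectation 1.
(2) The probability of measuring |00> is 1/2.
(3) The expectation value of IX is 1.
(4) The probability of measuring |01> is 1/2.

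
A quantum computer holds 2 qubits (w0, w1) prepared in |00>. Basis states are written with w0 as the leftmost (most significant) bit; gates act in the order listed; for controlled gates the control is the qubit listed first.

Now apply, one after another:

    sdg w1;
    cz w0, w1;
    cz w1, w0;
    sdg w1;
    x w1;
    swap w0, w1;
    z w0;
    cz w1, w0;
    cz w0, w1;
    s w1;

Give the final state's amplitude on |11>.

The final state's coefficient on |11> equals 0.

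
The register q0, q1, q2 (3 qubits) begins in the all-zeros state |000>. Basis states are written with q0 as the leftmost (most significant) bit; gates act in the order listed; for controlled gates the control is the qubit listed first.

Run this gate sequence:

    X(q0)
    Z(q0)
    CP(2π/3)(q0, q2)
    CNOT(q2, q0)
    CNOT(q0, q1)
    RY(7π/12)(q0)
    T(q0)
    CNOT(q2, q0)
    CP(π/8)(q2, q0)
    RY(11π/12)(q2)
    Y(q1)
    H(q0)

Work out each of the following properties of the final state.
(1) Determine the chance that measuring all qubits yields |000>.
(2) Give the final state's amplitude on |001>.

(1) The probability of measuring |000> is -sqrt(3)/16 - sqrt(6)/32 + 3/16.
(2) |001> carries amplitude -sqrt(6)*I/8 - I/4 + sqrt(2)*exp(3*I*pi/4)/8 + exp(3*I*pi/4)/4 in the final state.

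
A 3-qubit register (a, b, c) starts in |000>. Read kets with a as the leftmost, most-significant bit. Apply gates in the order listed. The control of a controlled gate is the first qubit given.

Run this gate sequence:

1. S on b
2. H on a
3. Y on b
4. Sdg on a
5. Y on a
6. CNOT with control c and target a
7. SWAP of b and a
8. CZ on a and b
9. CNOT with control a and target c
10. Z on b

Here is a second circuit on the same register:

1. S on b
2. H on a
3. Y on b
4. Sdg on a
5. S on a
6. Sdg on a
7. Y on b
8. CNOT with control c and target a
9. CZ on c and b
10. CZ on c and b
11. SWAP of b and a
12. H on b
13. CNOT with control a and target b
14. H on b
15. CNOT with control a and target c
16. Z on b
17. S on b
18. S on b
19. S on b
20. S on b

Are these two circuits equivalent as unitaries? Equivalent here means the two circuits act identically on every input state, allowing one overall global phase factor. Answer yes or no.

No: there is an input state on which the two circuits produce genuinely different outputs (not merely differing by a phase).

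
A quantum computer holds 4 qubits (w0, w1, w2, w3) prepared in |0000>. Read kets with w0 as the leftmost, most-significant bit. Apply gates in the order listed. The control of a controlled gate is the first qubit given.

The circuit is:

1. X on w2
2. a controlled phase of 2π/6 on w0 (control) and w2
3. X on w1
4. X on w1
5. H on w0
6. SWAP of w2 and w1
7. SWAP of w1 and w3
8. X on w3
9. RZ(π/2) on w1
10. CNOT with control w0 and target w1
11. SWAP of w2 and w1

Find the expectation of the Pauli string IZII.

In the final state, IZII has expectation 1. Key observation: gates 3-4 undo each other exactly, leaving only the rest of the circuit to track.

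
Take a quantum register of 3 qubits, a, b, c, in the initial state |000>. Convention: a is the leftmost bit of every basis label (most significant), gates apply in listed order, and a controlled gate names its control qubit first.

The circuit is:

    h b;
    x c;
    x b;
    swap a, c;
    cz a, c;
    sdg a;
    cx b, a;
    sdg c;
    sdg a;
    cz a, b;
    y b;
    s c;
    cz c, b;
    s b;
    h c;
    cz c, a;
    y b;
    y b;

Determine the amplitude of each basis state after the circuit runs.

The final amplitudes are -1/2 on |000>, -1/2 on |001>, 0 on |010>, 0 on |011>, 0 on |100>, 0 on |101>, 1/2 on |110>, -1/2 on |111>.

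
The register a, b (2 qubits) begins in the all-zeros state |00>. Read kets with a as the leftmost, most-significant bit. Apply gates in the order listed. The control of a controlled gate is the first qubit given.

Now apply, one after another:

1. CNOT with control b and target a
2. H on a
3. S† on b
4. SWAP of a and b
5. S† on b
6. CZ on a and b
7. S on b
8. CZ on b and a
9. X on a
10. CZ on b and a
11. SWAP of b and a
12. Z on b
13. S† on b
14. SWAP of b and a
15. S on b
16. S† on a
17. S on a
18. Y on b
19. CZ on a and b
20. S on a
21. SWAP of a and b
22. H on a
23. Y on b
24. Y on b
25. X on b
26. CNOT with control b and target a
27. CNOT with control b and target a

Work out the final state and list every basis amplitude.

After the circuit, the state carries amplitude 1/2 + I/2 on |00>, 0 on |01>, 1/2 - I/2 on |10>, 0 on |11>. Key observation: gates 26-27 undo each other exactly, leaving only the rest of the circuit to track.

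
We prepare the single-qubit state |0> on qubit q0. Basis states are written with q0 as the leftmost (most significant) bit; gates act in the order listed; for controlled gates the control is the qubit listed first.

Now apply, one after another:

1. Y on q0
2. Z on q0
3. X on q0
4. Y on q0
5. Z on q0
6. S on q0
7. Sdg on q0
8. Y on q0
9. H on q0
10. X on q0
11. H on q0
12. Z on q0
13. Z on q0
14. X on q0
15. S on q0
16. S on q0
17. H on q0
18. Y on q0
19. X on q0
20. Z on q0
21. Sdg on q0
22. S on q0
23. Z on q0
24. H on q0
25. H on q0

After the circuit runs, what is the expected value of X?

The observable X averages to 1. Key observation: gates 9-12 undo each other exactly, leaving only the rest of the circuit to track.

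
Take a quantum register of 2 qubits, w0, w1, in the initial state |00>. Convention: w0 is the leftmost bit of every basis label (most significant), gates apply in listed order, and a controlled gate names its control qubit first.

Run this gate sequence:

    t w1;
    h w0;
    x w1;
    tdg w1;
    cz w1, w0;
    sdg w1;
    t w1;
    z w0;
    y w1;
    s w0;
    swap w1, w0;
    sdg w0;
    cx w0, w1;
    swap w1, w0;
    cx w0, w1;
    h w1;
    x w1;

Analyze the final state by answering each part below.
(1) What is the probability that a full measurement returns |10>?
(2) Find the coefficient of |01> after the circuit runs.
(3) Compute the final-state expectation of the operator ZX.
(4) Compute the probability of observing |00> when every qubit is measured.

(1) Outcome |10> occurs with probability 1/4.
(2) The amplitude on |01> is -1/2.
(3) In the final state, ZX has expectation 1.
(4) The probability of measuring |00> is 1/4.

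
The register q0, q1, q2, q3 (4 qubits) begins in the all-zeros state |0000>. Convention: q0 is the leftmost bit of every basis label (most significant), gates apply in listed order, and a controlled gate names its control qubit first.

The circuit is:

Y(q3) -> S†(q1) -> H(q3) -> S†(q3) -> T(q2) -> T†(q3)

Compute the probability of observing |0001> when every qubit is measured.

Outcome |0001> occurs with probability 1/2.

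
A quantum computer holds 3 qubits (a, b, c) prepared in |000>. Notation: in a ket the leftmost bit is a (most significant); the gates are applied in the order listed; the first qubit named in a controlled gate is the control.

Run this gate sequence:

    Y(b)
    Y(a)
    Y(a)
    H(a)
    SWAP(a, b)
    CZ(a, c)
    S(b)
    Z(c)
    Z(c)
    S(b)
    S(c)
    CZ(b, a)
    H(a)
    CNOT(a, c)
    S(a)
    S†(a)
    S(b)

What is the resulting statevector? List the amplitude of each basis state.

After the circuit, the state carries amplitude I/2 on |000>, 0 on |001>, -1/2 on |010>, 0 on |011>, 0 on |100>, -I/2 on |101>, 0 on |110>, 1/2 on |111>.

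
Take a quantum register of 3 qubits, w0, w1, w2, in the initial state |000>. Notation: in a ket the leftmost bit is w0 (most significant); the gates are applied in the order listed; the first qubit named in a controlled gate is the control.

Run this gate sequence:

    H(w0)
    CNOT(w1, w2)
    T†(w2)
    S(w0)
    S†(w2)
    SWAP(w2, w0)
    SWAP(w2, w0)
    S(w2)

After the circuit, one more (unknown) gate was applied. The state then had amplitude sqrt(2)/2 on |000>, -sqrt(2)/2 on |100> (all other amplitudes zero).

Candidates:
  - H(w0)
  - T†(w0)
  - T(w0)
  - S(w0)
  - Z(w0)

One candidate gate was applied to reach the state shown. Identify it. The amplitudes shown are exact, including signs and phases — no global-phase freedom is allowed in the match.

The applied gate was S(w0). Key observation: the block from step 5 through step 8 cancels to the identity and can be dropped.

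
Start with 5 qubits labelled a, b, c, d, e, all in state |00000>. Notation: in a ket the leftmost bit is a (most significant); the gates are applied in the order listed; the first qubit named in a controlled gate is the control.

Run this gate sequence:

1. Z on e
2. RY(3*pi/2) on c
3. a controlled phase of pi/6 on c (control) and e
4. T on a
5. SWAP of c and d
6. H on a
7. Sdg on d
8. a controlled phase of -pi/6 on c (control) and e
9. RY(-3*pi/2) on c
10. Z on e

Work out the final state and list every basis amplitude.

The resulting statevector has amplitude sqrt(2)/4 on |00000>, sqrt(2)*I/4 on |00010>, sqrt(2)/4 on |00100>, sqrt(2)*I/4 on |00110>, sqrt(2)/4 on |10000>, sqrt(2)*I/4 on |10010>, sqrt(2)/4 on |10100>, sqrt(2)*I/4 on |10110>, and 0 on every other basis state.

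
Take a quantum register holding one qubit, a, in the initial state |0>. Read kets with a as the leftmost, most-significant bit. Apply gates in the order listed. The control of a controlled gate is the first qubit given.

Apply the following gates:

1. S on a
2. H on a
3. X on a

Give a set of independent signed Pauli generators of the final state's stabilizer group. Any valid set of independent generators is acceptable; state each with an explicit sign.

The stabilizer group can be generated by +X, among other valid generating sets.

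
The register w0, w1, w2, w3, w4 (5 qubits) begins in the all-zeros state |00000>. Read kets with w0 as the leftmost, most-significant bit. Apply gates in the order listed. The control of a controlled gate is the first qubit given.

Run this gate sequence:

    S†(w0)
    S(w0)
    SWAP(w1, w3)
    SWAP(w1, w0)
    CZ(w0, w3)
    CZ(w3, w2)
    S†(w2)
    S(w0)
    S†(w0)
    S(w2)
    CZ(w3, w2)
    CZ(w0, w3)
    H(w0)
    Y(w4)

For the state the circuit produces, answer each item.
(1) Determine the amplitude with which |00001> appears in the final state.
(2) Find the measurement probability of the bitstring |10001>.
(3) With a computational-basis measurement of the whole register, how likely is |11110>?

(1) |00001> carries amplitude sqrt(2)*I/2 in the final state. Key observation: gates 5-12 undo each other exactly, leaving only the rest of the circuit to track.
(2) A full measurement returns |10001> with probability 1/2.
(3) A full measurement returns |11110> with probability 0.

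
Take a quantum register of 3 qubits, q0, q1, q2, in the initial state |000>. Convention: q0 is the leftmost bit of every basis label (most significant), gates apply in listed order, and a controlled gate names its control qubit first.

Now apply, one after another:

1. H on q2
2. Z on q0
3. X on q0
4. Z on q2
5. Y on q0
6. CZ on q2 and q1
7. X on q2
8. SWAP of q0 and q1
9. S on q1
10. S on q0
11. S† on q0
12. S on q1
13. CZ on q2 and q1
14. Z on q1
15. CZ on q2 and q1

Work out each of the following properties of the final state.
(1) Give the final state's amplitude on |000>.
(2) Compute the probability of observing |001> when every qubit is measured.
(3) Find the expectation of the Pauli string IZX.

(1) The amplitude on |000> is sqrt(2)*I/2.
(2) The probability of measuring |001> is 1/2.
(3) The expectation value of IZX is -1.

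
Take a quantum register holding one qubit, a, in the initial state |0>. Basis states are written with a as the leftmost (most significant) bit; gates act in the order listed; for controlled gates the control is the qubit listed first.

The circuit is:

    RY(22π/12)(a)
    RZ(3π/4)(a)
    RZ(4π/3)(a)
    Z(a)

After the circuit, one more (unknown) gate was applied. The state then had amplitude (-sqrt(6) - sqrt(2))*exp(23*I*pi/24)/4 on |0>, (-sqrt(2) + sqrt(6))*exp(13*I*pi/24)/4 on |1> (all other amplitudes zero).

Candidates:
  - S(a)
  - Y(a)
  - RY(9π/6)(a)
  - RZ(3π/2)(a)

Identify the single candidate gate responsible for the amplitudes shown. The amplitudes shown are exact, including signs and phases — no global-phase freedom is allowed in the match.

The unique candidate consistent with the amplitudes is S(a).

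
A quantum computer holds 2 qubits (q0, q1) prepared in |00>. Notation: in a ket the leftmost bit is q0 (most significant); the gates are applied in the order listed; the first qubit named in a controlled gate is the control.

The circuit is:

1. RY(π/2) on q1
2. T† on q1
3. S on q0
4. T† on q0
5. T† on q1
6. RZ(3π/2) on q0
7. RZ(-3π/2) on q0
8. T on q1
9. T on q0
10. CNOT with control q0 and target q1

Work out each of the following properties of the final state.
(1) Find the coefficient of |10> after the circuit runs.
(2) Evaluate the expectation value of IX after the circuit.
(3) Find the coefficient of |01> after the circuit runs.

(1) The final state's coefficient on |10> equals 0. Key observation: gates 4-9 undo each other exactly, leaving only the rest of the circuit to track.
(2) The expectation value of IX is sqrt(2)/2.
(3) The amplitude on |01> is -sqrt(2)*exp(3*I*pi/4)/2.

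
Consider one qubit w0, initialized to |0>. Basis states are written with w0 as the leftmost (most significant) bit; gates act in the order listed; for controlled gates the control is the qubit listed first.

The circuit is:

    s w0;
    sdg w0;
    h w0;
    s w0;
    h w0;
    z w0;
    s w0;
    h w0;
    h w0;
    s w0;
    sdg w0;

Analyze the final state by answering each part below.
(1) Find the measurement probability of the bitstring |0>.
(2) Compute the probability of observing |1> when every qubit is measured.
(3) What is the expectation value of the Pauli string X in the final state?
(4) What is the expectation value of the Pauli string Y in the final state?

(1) Outcome |0> occurs with probability 1/2.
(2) The probability of measuring |1> is 1/2.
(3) The expectation value of X is -1.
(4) The observable Y averages to 0.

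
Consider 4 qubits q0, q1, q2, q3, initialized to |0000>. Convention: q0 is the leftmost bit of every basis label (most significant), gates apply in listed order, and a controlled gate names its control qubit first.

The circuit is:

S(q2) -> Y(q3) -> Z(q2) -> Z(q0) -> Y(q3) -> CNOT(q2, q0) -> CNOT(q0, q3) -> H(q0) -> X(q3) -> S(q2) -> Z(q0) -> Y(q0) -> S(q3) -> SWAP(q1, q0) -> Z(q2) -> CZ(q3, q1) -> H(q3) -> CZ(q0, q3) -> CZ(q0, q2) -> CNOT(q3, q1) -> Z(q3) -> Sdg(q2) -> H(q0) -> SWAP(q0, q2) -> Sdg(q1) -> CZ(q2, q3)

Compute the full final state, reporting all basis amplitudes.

The final amplitudes are -sqrt(2)/4 on |0000>, sqrt(2)/4 on |0001>, -sqrt(2)/4 on |0010>, -sqrt(2)/4 on |0011>, -sqrt(2)*I/4 on |0100>, sqrt(2)*I/4 on |0101>, -sqrt(2)*I/4 on |0110>, -sqrt(2)*I/4 on |0111>, 0 on |1000>, 0 on |1001>, 0 on |1010>, 0 on |1011>, 0 on |1100>, 0 on |1101>, 0 on |1110>, 0 on |1111>.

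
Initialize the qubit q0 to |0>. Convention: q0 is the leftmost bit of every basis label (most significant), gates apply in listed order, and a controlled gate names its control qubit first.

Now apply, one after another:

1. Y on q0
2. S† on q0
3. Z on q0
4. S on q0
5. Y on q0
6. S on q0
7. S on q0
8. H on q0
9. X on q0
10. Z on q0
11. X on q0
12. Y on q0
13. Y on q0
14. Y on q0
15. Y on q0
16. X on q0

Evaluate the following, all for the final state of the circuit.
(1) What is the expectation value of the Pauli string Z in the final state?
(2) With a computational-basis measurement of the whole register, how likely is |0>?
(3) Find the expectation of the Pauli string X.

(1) In the final state, Z has expectation 0. Key observation: the block from step 11 through step 16 cancels to the identity and can be dropped.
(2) Outcome |0> occurs with probability 1/2.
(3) The expectation value of X is -1.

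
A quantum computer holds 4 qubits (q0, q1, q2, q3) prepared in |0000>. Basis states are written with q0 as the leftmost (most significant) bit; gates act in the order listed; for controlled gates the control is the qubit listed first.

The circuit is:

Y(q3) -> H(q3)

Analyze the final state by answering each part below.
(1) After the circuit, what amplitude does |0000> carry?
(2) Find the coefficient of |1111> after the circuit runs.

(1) The amplitude on |0000> is sqrt(2)*I/2.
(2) The amplitude on |1111> is 0.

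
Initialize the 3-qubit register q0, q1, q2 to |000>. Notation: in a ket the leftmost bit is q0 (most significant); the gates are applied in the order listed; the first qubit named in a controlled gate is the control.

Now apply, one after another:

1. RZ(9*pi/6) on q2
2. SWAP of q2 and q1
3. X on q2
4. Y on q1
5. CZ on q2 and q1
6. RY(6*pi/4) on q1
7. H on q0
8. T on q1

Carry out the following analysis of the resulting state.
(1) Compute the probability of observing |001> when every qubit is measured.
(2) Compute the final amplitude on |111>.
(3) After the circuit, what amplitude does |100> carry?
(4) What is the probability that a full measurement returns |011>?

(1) Outcome |001> occurs with probability 1/4.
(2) |111> carries amplitude 1/2 in the final state.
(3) |100> carries amplitude 0 in the final state.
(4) A full measurement returns |011> with probability 1/4.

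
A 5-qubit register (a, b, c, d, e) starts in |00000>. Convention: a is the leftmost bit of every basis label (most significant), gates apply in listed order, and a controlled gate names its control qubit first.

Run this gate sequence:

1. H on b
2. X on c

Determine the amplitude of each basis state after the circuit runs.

The resulting statevector has amplitude sqrt(2)/2 on |00100>, sqrt(2)/2 on |01100>, and 0 on every other basis state.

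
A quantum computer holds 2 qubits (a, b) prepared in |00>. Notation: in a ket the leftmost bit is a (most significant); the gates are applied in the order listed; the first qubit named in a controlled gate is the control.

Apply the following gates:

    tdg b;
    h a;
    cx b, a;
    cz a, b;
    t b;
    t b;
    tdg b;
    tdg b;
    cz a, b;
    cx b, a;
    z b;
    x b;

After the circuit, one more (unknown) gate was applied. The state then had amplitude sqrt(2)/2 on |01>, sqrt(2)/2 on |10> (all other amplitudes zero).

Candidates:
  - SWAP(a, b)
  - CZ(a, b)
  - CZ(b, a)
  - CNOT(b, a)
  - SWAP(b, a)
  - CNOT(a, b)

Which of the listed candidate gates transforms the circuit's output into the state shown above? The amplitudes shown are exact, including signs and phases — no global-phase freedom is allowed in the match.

The applied gate was CNOT(a, b). Key observation: steps 3-10 multiply out to the identity, so the circuit reduces to the remaining gates.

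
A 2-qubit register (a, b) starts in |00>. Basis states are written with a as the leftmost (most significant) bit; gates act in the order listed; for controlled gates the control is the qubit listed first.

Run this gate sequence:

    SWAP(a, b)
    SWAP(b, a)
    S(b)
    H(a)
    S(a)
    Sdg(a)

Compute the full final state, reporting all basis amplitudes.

The final amplitudes are sqrt(2)/2 on |00>, 0 on |01>, sqrt(2)/2 on |10>, 0 on |11>. Key observation: the block from step 5 through step 6 cancels to the identity and can be dropped.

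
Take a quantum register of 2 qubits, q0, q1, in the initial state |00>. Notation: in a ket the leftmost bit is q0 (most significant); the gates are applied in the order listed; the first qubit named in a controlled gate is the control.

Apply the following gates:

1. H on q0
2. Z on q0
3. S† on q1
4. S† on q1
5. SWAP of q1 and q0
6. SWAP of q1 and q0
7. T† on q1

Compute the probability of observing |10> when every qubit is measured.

Outcome |10> occurs with probability 1/2.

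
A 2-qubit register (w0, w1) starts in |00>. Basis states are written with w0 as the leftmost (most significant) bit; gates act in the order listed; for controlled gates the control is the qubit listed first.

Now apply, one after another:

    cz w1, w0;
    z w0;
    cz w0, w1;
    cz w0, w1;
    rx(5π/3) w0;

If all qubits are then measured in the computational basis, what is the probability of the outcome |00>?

A full measurement returns |00> with probability 3/4.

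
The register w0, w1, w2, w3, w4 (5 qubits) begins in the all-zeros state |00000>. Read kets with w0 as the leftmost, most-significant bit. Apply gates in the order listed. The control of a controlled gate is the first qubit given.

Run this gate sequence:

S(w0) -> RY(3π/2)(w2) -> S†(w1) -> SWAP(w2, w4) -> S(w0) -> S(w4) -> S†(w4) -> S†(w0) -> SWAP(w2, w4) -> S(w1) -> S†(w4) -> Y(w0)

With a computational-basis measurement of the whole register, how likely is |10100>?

A full measurement returns |10100> with probability 1/2. Key observation: steps 3-10 multiply out to the identity, so the circuit reduces to the remaining gates.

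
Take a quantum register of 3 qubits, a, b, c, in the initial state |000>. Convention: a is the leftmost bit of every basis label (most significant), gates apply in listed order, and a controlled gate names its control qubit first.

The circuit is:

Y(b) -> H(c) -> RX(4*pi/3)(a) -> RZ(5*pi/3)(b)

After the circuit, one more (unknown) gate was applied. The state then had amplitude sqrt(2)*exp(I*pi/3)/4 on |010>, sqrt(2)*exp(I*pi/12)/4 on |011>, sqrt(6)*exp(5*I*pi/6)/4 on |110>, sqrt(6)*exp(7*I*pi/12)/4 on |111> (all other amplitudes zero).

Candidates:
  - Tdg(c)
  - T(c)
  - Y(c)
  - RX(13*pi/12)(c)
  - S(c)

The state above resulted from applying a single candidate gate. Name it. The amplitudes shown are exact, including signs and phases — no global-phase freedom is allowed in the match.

It was Tdg(c) that produced the state shown.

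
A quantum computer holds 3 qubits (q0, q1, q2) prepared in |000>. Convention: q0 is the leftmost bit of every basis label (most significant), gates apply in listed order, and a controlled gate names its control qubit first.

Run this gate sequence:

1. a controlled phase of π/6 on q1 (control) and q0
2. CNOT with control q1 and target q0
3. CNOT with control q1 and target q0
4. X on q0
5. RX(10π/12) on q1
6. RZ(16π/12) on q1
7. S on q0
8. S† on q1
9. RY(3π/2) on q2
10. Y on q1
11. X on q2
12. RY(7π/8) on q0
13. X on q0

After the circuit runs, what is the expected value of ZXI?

The expectation value of ZXI is sqrt(sqrt(2) + 2)/8. Key observation: the block from step 2 through step 3 cancels to the identity and can be dropped.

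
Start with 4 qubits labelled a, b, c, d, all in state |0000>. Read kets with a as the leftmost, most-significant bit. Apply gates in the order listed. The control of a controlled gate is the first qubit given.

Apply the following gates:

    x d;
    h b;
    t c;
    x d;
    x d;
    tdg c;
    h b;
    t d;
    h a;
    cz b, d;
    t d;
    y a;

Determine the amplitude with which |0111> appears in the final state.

The final state's coefficient on |0111> equals 0. Key observation: steps 2-7 multiply out to the identity, so the circuit reduces to the remaining gates.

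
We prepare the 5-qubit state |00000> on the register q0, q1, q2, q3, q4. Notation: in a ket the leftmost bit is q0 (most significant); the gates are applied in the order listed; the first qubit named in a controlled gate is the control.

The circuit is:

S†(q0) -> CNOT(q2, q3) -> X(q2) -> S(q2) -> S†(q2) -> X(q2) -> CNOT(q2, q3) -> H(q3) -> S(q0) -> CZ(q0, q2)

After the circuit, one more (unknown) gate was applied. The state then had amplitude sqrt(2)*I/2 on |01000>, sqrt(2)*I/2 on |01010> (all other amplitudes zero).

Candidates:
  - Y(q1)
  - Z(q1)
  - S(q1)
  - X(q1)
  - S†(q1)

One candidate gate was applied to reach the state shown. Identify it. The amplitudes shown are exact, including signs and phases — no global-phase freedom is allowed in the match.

The applied gate was Y(q1). Key observation: gates 2-7 undo each other exactly, leaving only the rest of the circuit to track.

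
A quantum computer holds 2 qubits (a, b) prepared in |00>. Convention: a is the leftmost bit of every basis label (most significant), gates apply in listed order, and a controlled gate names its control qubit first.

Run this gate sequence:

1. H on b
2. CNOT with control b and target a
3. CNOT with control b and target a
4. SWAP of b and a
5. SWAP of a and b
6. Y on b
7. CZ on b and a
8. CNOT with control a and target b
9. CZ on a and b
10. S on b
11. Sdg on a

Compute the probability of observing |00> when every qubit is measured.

A full measurement returns |00> with probability 1/2. Key observation: the block from step 2 through step 3 cancels to the identity and can be dropped.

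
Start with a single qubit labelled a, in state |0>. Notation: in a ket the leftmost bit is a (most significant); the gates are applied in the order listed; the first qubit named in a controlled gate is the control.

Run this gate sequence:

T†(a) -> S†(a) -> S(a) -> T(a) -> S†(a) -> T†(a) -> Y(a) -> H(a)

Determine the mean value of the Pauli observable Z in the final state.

In the final state, Z has expectation 0. Key observation: gates 1-4 undo each other exactly, leaving only the rest of the circuit to track.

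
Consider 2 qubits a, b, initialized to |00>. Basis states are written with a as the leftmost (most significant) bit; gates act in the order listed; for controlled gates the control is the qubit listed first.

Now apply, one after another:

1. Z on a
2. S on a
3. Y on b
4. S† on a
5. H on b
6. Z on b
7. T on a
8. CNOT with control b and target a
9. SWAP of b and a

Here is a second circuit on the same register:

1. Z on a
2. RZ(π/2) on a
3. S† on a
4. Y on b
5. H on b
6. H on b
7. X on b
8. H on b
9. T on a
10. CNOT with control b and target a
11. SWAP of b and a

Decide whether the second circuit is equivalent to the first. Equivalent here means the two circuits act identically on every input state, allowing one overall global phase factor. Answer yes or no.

Yes — the two circuits implement the same unitary up to a global phase.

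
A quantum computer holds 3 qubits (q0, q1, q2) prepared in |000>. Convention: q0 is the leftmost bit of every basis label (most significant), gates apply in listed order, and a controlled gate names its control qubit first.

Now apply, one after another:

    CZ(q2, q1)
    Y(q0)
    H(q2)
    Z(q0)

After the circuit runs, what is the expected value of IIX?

The observable IIX averages to 1.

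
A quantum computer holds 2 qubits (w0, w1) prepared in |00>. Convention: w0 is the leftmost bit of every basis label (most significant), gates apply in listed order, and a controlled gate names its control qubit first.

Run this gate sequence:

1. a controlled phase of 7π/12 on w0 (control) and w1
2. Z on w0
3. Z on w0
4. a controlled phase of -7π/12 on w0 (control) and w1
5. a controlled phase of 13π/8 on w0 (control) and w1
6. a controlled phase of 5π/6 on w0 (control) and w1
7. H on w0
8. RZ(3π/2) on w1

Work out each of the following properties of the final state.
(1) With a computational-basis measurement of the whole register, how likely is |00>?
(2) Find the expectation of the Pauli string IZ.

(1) A full measurement returns |00> with probability 1/2.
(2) In the final state, IZ has expectation 1.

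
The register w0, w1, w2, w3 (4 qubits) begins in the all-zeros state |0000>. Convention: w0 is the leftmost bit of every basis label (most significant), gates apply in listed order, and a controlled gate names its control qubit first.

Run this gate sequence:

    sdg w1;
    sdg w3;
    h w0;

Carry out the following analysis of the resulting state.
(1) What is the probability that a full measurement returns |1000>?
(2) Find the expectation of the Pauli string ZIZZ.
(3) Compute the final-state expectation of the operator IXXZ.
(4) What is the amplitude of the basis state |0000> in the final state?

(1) A full measurement returns |1000> with probability 1/2.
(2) The expectation value of ZIZZ is 0.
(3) The expectation value of IXXZ is 0.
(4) The final state's coefficient on |0000> equals sqrt(2)/2.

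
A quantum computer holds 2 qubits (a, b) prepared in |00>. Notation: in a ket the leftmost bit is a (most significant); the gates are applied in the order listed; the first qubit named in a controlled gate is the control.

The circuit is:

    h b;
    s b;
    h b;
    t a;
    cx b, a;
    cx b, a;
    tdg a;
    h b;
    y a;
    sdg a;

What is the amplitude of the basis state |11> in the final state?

|11> carries amplitude sqrt(2)*I/2 in the final state. Key observation: gates 5-6 undo each other exactly, leaving only the rest of the circuit to track.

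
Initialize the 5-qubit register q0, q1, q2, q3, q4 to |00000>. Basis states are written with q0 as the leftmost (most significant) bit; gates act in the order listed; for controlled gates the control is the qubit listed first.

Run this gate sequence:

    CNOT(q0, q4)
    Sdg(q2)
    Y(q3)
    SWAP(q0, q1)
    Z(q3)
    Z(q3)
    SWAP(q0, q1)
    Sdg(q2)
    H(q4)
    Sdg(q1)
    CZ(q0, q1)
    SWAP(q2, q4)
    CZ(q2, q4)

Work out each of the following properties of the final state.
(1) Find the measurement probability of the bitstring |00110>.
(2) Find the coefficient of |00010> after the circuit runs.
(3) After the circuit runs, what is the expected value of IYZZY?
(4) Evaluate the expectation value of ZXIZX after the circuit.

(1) The probability of measuring |00110> is 1/2. Key observation: steps 4-7 multiply out to the identity, so the circuit reduces to the remaining gates.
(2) |00010> carries amplitude sqrt(2)*I/2 in the final state.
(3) In the final state, IYZZY has expectation 0.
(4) The observable ZXIZX averages to 0.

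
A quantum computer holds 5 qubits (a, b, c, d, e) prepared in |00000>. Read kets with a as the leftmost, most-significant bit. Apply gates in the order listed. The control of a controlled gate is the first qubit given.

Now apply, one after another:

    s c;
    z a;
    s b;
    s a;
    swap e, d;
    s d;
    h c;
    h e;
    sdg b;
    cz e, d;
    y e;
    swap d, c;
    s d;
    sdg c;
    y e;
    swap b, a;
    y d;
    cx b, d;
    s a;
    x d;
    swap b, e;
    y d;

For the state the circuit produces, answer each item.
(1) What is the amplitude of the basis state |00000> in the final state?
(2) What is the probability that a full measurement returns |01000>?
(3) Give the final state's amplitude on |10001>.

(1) The amplitude on |00000> is -I/2.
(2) The probability of measuring |01000> is 1/4.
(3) |10001> carries amplitude 0 in the final state.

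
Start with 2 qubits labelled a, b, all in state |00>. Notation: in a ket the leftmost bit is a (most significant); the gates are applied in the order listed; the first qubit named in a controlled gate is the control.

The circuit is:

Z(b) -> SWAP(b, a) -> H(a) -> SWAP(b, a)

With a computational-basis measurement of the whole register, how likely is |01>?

Outcome |01> occurs with probability 1/2.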